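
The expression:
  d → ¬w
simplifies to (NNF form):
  ¬d ∨ ¬w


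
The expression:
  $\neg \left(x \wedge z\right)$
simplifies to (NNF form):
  $\neg x \vee \neg z$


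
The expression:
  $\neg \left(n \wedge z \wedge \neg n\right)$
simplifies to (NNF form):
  $\text{True}$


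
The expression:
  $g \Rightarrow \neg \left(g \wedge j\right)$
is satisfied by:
  {g: False, j: False}
  {j: True, g: False}
  {g: True, j: False}


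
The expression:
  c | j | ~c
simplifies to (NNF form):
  True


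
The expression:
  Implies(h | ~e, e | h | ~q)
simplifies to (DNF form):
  e | h | ~q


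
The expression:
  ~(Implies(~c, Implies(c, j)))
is never true.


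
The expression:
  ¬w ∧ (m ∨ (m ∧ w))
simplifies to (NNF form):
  m ∧ ¬w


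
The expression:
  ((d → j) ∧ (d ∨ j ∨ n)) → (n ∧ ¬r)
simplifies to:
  (d ∧ ¬j) ∨ (n ∧ ¬r) ∨ (¬j ∧ ¬n)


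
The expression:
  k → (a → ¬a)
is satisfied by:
  {k: False, a: False}
  {a: True, k: False}
  {k: True, a: False}


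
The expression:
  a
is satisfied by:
  {a: True}


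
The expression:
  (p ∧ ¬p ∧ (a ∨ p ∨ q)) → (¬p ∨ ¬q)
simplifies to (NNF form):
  True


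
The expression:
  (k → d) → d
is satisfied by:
  {d: True, k: True}
  {d: True, k: False}
  {k: True, d: False}


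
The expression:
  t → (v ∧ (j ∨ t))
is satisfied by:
  {v: True, t: False}
  {t: False, v: False}
  {t: True, v: True}


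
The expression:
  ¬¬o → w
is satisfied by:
  {w: True, o: False}
  {o: False, w: False}
  {o: True, w: True}


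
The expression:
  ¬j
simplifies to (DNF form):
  ¬j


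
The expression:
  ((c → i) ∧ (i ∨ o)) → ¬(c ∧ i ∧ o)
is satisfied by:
  {c: False, o: False, i: False}
  {i: True, c: False, o: False}
  {o: True, c: False, i: False}
  {i: True, o: True, c: False}
  {c: True, i: False, o: False}
  {i: True, c: True, o: False}
  {o: True, c: True, i: False}


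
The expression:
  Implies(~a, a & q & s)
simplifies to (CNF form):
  a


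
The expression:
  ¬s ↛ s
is always true.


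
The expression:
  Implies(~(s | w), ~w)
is always true.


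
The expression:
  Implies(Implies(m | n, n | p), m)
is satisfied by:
  {m: True}


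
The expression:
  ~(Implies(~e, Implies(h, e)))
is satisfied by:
  {h: True, e: False}


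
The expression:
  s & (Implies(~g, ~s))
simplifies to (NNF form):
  g & s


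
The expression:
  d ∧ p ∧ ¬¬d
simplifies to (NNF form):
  d ∧ p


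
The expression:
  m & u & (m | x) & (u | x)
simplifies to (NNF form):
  m & u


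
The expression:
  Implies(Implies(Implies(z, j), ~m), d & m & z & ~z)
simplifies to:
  m & (j | ~z)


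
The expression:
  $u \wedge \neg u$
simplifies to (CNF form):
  $\text{False}$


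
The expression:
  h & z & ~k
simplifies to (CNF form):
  h & z & ~k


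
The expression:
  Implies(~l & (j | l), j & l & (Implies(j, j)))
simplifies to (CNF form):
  l | ~j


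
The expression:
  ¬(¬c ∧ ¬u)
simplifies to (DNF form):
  c ∨ u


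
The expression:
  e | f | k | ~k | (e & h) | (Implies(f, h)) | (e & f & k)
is always true.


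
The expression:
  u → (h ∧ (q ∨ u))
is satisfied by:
  {h: True, u: False}
  {u: False, h: False}
  {u: True, h: True}


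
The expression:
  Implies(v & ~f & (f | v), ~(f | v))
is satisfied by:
  {f: True, v: False}
  {v: False, f: False}
  {v: True, f: True}


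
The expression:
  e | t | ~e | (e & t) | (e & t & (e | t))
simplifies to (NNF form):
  True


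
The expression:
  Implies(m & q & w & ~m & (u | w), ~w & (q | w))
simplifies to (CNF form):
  True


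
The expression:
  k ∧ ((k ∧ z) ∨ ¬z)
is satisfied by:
  {k: True}


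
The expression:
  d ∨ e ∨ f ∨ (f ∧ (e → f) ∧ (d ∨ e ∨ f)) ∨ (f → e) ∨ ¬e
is always true.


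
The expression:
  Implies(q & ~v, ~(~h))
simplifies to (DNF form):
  h | v | ~q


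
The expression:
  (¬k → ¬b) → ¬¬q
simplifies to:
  q ∨ (b ∧ ¬k)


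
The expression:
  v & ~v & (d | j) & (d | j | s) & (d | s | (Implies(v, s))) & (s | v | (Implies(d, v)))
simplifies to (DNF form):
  False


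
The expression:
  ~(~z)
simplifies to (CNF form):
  z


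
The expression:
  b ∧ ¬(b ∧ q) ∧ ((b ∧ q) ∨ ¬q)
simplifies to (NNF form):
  b ∧ ¬q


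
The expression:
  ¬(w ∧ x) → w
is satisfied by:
  {w: True}


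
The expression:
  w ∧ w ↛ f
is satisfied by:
  {w: True, f: False}


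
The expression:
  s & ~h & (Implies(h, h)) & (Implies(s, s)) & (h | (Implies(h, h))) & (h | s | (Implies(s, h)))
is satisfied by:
  {s: True, h: False}


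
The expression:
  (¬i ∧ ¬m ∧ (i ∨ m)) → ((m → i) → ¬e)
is always true.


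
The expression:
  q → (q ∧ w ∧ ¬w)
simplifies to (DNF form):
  ¬q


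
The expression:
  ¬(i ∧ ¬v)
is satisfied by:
  {v: True, i: False}
  {i: False, v: False}
  {i: True, v: True}


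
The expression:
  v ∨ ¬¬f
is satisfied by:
  {v: True, f: True}
  {v: True, f: False}
  {f: True, v: False}


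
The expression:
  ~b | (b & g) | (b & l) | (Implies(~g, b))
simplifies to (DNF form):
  True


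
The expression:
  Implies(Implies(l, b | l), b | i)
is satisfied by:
  {i: True, b: True}
  {i: True, b: False}
  {b: True, i: False}


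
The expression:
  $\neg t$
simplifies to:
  $\neg t$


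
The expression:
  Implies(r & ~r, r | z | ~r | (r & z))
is always true.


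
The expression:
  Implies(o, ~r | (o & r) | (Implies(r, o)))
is always true.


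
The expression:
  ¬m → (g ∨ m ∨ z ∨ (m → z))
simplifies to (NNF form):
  True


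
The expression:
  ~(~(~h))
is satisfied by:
  {h: False}


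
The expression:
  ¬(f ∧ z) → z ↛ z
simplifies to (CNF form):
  f ∧ z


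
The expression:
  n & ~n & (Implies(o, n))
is never true.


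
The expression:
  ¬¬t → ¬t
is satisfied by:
  {t: False}


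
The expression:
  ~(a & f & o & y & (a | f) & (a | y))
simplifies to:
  ~a | ~f | ~o | ~y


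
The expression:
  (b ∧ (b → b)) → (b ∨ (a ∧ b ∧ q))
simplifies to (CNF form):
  True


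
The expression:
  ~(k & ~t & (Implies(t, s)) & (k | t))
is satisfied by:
  {t: True, k: False}
  {k: False, t: False}
  {k: True, t: True}


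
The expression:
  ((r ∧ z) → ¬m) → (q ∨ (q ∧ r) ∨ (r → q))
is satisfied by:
  {q: True, z: True, m: True, r: False}
  {q: True, z: True, m: False, r: False}
  {q: True, m: True, z: False, r: False}
  {q: True, m: False, z: False, r: False}
  {z: True, m: True, q: False, r: False}
  {z: True, q: False, m: False, r: False}
  {z: False, m: True, q: False, r: False}
  {z: False, q: False, m: False, r: False}
  {q: True, r: True, z: True, m: True}
  {q: True, r: True, z: True, m: False}
  {q: True, r: True, m: True, z: False}
  {q: True, r: True, m: False, z: False}
  {r: True, z: True, m: True, q: False}


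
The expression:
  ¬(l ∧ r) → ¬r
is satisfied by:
  {l: True, r: False}
  {r: False, l: False}
  {r: True, l: True}


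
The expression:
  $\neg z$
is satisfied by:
  {z: False}


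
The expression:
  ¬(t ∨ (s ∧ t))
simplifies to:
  ¬t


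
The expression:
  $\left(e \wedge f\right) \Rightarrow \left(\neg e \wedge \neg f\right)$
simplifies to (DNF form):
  $\neg e \vee \neg f$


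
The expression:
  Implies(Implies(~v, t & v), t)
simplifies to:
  t | ~v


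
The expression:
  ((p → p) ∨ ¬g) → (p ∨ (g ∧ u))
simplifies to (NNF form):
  p ∨ (g ∧ u)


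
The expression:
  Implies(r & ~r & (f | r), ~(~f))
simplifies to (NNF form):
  True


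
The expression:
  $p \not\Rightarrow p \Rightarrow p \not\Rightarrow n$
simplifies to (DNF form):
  $\text{True}$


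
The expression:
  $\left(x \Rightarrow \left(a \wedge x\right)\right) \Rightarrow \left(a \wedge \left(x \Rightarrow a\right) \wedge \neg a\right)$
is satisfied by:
  {x: True, a: False}


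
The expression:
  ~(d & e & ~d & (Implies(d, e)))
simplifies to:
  True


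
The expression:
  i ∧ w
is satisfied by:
  {i: True, w: True}


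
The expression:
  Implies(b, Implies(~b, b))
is always true.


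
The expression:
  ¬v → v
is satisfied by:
  {v: True}


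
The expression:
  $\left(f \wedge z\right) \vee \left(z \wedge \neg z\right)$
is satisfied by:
  {z: True, f: True}


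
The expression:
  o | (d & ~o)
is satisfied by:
  {d: True, o: True}
  {d: True, o: False}
  {o: True, d: False}


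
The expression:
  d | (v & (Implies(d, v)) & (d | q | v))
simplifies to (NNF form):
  d | v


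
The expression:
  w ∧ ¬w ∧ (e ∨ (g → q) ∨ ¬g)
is never true.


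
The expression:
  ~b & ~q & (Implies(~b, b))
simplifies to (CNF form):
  False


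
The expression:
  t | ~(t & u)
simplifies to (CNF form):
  True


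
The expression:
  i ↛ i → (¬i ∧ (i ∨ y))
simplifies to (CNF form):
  True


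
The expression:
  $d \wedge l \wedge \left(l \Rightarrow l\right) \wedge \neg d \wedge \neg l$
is never true.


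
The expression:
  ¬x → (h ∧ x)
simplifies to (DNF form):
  x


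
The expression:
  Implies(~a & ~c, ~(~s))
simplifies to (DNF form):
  a | c | s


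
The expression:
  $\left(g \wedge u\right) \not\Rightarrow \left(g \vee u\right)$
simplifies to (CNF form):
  $\text{False}$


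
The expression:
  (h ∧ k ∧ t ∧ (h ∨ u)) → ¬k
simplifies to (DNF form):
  ¬h ∨ ¬k ∨ ¬t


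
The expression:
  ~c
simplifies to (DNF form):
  ~c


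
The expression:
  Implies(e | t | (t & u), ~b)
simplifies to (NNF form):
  ~b | (~e & ~t)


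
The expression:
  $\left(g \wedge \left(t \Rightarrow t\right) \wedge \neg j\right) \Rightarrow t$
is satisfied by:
  {t: True, j: True, g: False}
  {t: True, j: False, g: False}
  {j: True, t: False, g: False}
  {t: False, j: False, g: False}
  {g: True, t: True, j: True}
  {g: True, t: True, j: False}
  {g: True, j: True, t: False}


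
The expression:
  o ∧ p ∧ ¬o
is never true.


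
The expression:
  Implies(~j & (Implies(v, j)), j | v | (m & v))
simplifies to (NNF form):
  j | v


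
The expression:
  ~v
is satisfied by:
  {v: False}


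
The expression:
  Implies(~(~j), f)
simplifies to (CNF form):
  f | ~j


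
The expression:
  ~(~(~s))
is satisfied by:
  {s: False}


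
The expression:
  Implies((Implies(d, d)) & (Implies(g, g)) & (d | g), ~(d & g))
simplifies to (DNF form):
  ~d | ~g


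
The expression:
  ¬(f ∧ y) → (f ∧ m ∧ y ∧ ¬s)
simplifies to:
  f ∧ y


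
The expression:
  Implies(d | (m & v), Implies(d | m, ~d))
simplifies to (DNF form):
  ~d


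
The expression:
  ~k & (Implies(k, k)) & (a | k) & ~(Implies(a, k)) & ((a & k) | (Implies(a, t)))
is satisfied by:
  {t: True, a: True, k: False}


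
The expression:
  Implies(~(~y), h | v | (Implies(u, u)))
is always true.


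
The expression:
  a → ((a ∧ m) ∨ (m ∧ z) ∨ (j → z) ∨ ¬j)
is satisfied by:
  {z: True, m: True, a: False, j: False}
  {z: True, m: False, a: False, j: False}
  {m: True, j: False, z: False, a: False}
  {j: False, m: False, z: False, a: False}
  {j: True, z: True, m: True, a: False}
  {j: True, z: True, m: False, a: False}
  {j: True, m: True, z: False, a: False}
  {j: True, m: False, z: False, a: False}
  {a: True, z: True, m: True, j: False}
  {a: True, z: True, m: False, j: False}
  {a: True, m: True, z: False, j: False}
  {a: True, m: False, z: False, j: False}
  {j: True, a: True, z: True, m: True}
  {j: True, a: True, z: True, m: False}
  {j: True, a: True, m: True, z: False}


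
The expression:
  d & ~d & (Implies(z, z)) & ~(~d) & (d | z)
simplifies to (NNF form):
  False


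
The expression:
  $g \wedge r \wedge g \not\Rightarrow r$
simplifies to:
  $\text{False}$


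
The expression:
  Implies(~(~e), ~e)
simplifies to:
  ~e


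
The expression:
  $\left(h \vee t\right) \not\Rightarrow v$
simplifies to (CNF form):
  $\neg v \wedge \left(h \vee t\right)$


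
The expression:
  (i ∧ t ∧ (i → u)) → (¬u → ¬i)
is always true.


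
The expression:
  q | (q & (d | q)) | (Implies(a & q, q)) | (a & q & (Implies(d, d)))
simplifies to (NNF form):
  True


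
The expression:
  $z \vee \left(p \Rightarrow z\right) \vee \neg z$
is always true.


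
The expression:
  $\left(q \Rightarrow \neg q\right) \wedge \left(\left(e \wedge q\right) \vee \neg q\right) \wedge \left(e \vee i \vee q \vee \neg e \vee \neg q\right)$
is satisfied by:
  {q: False}


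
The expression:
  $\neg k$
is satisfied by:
  {k: False}


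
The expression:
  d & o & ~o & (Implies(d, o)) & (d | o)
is never true.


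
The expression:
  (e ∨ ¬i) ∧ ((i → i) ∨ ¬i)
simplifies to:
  e ∨ ¬i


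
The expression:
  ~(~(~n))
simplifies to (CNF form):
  ~n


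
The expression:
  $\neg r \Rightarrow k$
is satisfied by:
  {r: True, k: True}
  {r: True, k: False}
  {k: True, r: False}


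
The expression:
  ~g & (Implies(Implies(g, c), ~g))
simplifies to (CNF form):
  ~g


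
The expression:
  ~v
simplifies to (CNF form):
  ~v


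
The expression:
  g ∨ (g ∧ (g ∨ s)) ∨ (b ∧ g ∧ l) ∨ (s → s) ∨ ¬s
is always true.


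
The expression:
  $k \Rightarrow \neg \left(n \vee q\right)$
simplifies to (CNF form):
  $\left(\neg k \vee \neg n\right) \wedge \left(\neg k \vee \neg q\right)$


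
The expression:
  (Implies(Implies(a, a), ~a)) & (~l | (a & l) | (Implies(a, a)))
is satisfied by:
  {a: False}


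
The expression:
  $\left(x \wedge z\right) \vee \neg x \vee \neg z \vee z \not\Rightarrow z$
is always true.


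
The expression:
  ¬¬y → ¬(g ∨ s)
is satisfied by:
  {g: False, y: False, s: False}
  {s: True, g: False, y: False}
  {g: True, s: False, y: False}
  {s: True, g: True, y: False}
  {y: True, s: False, g: False}


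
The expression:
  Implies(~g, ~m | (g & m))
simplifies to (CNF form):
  g | ~m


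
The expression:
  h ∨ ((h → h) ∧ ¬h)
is always true.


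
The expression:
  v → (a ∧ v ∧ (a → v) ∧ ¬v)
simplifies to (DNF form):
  ¬v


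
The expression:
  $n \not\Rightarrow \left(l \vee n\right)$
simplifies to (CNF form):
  $\text{False}$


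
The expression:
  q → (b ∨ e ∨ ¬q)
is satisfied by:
  {b: True, e: True, q: False}
  {b: True, e: False, q: False}
  {e: True, b: False, q: False}
  {b: False, e: False, q: False}
  {b: True, q: True, e: True}
  {b: True, q: True, e: False}
  {q: True, e: True, b: False}


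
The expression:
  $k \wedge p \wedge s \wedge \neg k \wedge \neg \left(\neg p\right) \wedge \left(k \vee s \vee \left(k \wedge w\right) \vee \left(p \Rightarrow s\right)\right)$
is never true.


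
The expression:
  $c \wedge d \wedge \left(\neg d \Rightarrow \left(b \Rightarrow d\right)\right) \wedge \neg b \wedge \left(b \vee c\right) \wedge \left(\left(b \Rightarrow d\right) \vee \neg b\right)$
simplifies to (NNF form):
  $c \wedge d \wedge \neg b$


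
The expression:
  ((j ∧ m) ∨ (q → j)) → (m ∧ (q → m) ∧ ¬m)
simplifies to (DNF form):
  q ∧ ¬j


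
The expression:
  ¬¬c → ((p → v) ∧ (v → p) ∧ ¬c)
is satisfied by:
  {c: False}


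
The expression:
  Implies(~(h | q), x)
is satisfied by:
  {x: True, q: True, h: True}
  {x: True, q: True, h: False}
  {x: True, h: True, q: False}
  {x: True, h: False, q: False}
  {q: True, h: True, x: False}
  {q: True, h: False, x: False}
  {h: True, q: False, x: False}


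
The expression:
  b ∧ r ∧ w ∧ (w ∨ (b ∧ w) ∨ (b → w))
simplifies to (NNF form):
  b ∧ r ∧ w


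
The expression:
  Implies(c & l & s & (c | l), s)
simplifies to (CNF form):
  True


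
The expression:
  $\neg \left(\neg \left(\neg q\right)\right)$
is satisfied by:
  {q: False}


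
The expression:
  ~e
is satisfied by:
  {e: False}


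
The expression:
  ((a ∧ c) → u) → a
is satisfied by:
  {a: True}


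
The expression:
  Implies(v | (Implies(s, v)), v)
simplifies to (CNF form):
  s | v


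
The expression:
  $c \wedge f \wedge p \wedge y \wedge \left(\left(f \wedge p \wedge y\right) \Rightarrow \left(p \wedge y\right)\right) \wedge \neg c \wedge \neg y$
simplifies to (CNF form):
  $\text{False}$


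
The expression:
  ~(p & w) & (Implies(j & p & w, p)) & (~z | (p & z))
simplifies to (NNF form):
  (p & ~w) | (~p & ~z)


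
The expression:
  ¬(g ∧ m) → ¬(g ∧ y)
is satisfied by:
  {m: True, g: False, y: False}
  {g: False, y: False, m: False}
  {y: True, m: True, g: False}
  {y: True, g: False, m: False}
  {m: True, g: True, y: False}
  {g: True, m: False, y: False}
  {y: True, g: True, m: True}


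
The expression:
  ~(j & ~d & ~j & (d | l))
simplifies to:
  True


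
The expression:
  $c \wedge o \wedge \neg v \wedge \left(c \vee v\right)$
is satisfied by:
  {c: True, o: True, v: False}


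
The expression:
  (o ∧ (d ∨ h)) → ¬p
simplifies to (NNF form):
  (¬d ∧ ¬h) ∨ ¬o ∨ ¬p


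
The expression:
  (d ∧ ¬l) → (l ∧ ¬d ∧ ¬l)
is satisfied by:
  {l: True, d: False}
  {d: False, l: False}
  {d: True, l: True}


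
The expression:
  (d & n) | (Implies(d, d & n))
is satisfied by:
  {n: True, d: False}
  {d: False, n: False}
  {d: True, n: True}


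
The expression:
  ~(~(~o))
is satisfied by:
  {o: False}


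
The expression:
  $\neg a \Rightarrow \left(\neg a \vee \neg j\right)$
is always true.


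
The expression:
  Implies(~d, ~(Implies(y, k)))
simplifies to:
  d | (y & ~k)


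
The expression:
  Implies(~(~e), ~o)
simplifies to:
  ~e | ~o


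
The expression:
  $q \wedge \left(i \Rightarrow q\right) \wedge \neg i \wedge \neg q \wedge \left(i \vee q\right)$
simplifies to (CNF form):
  $\text{False}$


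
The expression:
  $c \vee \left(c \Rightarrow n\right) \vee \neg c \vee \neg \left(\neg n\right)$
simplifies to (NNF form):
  $\text{True}$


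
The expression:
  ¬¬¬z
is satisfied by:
  {z: False}


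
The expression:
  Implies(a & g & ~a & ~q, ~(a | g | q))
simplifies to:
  True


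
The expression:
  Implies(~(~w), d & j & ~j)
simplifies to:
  ~w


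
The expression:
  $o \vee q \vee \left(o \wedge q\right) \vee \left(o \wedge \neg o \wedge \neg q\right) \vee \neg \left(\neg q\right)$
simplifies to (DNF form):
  $o \vee q$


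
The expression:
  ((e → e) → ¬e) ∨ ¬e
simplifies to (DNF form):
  ¬e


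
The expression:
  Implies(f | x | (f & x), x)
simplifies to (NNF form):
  x | ~f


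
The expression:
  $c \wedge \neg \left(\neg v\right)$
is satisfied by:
  {c: True, v: True}


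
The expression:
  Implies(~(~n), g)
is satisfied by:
  {g: True, n: False}
  {n: False, g: False}
  {n: True, g: True}


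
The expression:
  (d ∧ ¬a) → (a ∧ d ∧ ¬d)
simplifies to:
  a ∨ ¬d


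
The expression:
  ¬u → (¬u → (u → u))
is always true.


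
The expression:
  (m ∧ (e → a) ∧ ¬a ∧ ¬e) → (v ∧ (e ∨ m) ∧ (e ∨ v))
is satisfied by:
  {a: True, v: True, e: True, m: False}
  {a: True, v: True, e: False, m: False}
  {a: True, e: True, m: False, v: False}
  {a: True, e: False, m: False, v: False}
  {v: True, e: True, m: False, a: False}
  {v: True, e: False, m: False, a: False}
  {e: True, v: False, m: False, a: False}
  {e: False, v: False, m: False, a: False}
  {a: True, v: True, m: True, e: True}
  {a: True, v: True, m: True, e: False}
  {a: True, m: True, e: True, v: False}
  {a: True, m: True, e: False, v: False}
  {m: True, v: True, e: True, a: False}
  {m: True, v: True, e: False, a: False}
  {m: True, e: True, v: False, a: False}


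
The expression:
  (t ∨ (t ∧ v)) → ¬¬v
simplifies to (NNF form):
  v ∨ ¬t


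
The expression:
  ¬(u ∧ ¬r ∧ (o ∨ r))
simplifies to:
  r ∨ ¬o ∨ ¬u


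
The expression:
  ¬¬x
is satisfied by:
  {x: True}


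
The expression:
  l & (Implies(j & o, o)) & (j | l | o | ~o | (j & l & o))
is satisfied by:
  {l: True}


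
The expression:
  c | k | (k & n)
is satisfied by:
  {k: True, c: True}
  {k: True, c: False}
  {c: True, k: False}


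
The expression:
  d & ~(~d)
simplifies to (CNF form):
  d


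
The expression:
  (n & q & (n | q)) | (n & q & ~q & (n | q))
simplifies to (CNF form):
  n & q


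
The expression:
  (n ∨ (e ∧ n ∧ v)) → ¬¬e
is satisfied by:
  {e: True, n: False}
  {n: False, e: False}
  {n: True, e: True}


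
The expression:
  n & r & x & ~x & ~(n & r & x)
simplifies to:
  False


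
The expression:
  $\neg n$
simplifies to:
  $\neg n$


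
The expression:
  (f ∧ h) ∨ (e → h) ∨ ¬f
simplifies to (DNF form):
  h ∨ ¬e ∨ ¬f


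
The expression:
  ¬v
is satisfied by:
  {v: False}


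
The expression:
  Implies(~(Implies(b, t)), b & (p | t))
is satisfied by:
  {t: True, p: True, b: False}
  {t: True, p: False, b: False}
  {p: True, t: False, b: False}
  {t: False, p: False, b: False}
  {b: True, t: True, p: True}
  {b: True, t: True, p: False}
  {b: True, p: True, t: False}


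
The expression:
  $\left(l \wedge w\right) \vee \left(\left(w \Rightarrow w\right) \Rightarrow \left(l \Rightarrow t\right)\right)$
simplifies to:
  $t \vee w \vee \neg l$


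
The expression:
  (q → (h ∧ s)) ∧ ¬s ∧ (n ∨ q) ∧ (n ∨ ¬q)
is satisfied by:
  {n: True, q: False, s: False}


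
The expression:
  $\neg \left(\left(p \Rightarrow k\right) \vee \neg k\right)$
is never true.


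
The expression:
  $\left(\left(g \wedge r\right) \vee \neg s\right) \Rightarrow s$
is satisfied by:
  {s: True}


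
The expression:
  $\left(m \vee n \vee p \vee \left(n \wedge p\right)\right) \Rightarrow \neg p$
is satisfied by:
  {p: False}


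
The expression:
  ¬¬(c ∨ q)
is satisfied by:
  {q: True, c: True}
  {q: True, c: False}
  {c: True, q: False}


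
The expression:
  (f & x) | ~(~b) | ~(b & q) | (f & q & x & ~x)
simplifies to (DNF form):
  True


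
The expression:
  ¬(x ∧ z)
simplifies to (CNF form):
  ¬x ∨ ¬z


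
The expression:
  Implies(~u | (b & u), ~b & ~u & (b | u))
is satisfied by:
  {u: True, b: False}


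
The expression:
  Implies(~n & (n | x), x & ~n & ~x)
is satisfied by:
  {n: True, x: False}
  {x: False, n: False}
  {x: True, n: True}


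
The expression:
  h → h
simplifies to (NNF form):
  True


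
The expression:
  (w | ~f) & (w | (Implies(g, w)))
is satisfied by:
  {w: True, f: False, g: False}
  {w: True, g: True, f: False}
  {w: True, f: True, g: False}
  {w: True, g: True, f: True}
  {g: False, f: False, w: False}


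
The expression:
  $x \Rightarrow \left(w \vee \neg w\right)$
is always true.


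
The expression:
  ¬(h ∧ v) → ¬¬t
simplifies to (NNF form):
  t ∨ (h ∧ v)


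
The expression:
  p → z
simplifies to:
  z ∨ ¬p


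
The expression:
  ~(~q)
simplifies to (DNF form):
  q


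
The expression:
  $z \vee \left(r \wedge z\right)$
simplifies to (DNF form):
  $z$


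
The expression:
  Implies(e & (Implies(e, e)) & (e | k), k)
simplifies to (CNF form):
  k | ~e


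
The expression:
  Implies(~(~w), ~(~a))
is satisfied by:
  {a: True, w: False}
  {w: False, a: False}
  {w: True, a: True}


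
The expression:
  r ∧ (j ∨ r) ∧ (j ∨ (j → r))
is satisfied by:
  {r: True}


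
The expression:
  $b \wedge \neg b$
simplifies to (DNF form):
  $\text{False}$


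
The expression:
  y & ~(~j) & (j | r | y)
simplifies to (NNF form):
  j & y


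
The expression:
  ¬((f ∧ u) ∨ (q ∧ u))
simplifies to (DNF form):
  (¬f ∧ ¬q) ∨ ¬u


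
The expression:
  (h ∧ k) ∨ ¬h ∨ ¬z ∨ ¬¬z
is always true.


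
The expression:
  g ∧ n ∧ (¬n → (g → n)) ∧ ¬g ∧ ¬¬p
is never true.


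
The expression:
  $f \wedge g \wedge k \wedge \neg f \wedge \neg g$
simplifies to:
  $\text{False}$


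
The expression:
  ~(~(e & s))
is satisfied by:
  {e: True, s: True}


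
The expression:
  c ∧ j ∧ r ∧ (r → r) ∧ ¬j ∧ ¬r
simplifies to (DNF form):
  False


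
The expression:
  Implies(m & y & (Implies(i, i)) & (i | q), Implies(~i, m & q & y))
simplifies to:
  True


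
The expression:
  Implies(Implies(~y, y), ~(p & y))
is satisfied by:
  {p: False, y: False}
  {y: True, p: False}
  {p: True, y: False}


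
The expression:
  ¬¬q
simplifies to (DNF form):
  q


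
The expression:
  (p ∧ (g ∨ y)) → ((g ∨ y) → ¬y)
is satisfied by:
  {p: False, y: False}
  {y: True, p: False}
  {p: True, y: False}


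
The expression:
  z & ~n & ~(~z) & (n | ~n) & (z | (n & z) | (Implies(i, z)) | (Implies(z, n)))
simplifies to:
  z & ~n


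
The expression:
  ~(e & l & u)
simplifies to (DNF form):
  ~e | ~l | ~u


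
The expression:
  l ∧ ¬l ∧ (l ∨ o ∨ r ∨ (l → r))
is never true.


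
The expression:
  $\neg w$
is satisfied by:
  {w: False}


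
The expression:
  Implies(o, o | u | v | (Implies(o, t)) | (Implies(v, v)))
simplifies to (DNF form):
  True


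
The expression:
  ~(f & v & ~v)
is always true.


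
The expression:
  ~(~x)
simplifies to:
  x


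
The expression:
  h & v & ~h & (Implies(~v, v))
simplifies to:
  False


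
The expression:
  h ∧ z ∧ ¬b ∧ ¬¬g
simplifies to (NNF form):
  g ∧ h ∧ z ∧ ¬b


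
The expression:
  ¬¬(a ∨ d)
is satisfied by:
  {a: True, d: True}
  {a: True, d: False}
  {d: True, a: False}


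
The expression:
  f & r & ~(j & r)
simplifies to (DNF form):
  f & r & ~j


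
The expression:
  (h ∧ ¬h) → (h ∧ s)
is always true.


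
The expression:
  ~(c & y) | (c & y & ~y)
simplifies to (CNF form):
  ~c | ~y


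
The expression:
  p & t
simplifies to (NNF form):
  p & t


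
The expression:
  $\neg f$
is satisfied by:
  {f: False}


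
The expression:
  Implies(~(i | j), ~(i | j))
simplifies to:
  True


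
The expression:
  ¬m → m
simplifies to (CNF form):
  m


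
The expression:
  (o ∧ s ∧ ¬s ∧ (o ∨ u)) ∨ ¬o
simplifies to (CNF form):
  ¬o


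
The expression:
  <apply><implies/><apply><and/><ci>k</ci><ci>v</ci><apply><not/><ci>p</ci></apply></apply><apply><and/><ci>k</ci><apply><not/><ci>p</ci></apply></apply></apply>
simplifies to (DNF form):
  <true/>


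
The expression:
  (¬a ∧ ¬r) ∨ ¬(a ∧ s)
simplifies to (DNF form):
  ¬a ∨ ¬s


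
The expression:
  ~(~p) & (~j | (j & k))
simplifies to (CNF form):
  p & (k | ~j)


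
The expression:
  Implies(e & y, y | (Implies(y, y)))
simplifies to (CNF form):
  True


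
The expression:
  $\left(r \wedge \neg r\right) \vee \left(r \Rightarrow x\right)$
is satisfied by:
  {x: True, r: False}
  {r: False, x: False}
  {r: True, x: True}


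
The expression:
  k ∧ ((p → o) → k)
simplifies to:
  k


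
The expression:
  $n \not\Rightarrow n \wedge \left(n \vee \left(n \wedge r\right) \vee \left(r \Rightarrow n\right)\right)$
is never true.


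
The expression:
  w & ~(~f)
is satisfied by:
  {w: True, f: True}


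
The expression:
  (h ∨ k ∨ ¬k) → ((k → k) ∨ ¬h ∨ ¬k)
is always true.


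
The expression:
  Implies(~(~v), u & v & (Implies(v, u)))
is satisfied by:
  {u: True, v: False}
  {v: False, u: False}
  {v: True, u: True}


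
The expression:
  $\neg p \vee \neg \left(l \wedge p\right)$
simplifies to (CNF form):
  $\neg l \vee \neg p$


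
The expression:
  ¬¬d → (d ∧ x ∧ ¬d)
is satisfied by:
  {d: False}


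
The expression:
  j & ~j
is never true.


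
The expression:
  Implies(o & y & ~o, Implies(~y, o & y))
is always true.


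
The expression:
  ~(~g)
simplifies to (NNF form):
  g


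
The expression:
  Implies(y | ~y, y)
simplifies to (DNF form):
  y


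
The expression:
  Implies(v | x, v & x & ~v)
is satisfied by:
  {x: False, v: False}


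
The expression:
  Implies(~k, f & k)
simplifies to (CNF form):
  k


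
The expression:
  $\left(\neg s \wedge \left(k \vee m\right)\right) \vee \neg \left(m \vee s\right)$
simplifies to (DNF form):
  $\neg s$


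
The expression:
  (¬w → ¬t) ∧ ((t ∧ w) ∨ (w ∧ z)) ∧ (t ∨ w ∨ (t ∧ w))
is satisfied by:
  {t: True, z: True, w: True}
  {t: True, w: True, z: False}
  {z: True, w: True, t: False}


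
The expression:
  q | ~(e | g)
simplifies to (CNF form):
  (q | ~e) & (q | ~g)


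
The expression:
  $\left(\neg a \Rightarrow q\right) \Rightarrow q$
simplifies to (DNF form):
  $q \vee \neg a$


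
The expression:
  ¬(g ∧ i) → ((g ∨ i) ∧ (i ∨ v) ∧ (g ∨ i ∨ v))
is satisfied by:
  {i: True, g: True, v: True}
  {i: True, g: True, v: False}
  {i: True, v: True, g: False}
  {i: True, v: False, g: False}
  {g: True, v: True, i: False}


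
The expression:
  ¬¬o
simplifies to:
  o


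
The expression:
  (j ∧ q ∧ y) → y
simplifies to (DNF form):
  True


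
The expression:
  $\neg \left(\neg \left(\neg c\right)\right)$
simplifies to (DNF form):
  $\neg c$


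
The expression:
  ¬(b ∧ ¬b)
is always true.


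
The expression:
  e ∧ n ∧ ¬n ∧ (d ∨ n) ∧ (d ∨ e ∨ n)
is never true.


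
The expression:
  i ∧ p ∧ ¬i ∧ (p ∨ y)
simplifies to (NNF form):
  False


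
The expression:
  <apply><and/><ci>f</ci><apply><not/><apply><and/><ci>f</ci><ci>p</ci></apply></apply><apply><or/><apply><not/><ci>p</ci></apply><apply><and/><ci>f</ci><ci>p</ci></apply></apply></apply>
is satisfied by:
  {f: True, p: False}


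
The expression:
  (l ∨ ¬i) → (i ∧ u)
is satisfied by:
  {i: True, u: True, l: False}
  {i: True, l: False, u: False}
  {i: True, u: True, l: True}


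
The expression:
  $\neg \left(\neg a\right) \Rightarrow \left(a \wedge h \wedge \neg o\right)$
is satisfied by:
  {h: True, a: False, o: False}
  {h: False, a: False, o: False}
  {o: True, h: True, a: False}
  {o: True, h: False, a: False}
  {a: True, h: True, o: False}


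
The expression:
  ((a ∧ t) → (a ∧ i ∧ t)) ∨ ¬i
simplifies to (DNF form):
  True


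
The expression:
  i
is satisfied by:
  {i: True}


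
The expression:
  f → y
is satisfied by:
  {y: True, f: False}
  {f: False, y: False}
  {f: True, y: True}


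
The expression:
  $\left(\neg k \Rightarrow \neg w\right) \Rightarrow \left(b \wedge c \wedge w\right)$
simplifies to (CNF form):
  $w \wedge \left(b \vee \neg k\right) \wedge \left(c \vee \neg k\right)$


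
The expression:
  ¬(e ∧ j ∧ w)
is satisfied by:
  {w: False, e: False, j: False}
  {j: True, w: False, e: False}
  {e: True, w: False, j: False}
  {j: True, e: True, w: False}
  {w: True, j: False, e: False}
  {j: True, w: True, e: False}
  {e: True, w: True, j: False}


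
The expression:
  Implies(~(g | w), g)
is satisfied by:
  {g: True, w: True}
  {g: True, w: False}
  {w: True, g: False}


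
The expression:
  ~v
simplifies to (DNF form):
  ~v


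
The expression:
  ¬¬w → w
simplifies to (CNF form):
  True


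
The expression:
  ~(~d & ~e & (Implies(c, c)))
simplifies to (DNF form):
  d | e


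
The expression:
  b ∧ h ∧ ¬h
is never true.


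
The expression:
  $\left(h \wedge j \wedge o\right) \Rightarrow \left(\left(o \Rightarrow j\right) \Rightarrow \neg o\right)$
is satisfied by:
  {h: False, o: False, j: False}
  {j: True, h: False, o: False}
  {o: True, h: False, j: False}
  {j: True, o: True, h: False}
  {h: True, j: False, o: False}
  {j: True, h: True, o: False}
  {o: True, h: True, j: False}


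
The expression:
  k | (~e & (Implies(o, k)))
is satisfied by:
  {k: True, o: False, e: False}
  {k: True, e: True, o: False}
  {k: True, o: True, e: False}
  {k: True, e: True, o: True}
  {e: False, o: False, k: False}


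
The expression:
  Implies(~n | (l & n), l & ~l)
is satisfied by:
  {n: True, l: False}


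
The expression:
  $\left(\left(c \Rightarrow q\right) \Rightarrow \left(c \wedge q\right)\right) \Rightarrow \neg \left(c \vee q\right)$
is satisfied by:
  {c: False}


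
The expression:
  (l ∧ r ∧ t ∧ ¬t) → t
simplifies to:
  True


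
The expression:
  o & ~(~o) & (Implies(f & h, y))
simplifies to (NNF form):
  o & (y | ~f | ~h)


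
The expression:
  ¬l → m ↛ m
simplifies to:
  l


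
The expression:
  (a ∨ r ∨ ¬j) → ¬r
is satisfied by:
  {r: False}


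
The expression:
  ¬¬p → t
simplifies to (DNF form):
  t ∨ ¬p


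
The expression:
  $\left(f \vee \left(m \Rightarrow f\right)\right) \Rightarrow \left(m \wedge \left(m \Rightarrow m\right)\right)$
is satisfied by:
  {m: True}


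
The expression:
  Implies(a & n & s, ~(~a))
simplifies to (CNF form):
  True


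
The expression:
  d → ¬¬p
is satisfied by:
  {p: True, d: False}
  {d: False, p: False}
  {d: True, p: True}


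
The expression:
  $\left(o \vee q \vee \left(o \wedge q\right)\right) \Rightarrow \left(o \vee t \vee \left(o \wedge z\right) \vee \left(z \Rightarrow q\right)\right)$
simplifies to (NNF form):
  $\text{True}$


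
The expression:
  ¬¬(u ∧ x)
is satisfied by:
  {u: True, x: True}


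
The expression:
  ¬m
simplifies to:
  ¬m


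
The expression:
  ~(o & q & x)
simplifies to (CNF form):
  ~o | ~q | ~x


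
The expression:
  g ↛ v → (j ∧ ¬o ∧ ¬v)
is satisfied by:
  {v: True, j: True, o: False, g: False}
  {v: True, o: False, j: False, g: False}
  {v: True, j: True, o: True, g: False}
  {v: True, o: True, j: False, g: False}
  {j: True, v: False, o: False, g: False}
  {v: False, o: False, j: False, g: False}
  {j: True, o: True, v: False, g: False}
  {o: True, v: False, j: False, g: False}
  {g: True, j: True, v: True, o: False}
  {g: True, v: True, o: False, j: False}
  {g: True, j: True, v: True, o: True}
  {g: True, v: True, o: True, j: False}
  {g: True, j: True, v: False, o: False}


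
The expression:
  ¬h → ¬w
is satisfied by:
  {h: True, w: False}
  {w: False, h: False}
  {w: True, h: True}


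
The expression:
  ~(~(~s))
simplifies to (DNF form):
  ~s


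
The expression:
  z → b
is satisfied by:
  {b: True, z: False}
  {z: False, b: False}
  {z: True, b: True}


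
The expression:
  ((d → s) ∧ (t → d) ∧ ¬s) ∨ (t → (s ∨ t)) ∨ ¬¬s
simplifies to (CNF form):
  True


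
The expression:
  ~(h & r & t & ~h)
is always true.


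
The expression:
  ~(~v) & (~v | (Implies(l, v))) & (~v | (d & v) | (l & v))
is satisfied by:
  {v: True, d: True, l: True}
  {v: True, d: True, l: False}
  {v: True, l: True, d: False}


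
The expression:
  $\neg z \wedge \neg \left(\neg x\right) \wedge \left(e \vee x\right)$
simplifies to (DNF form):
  $x \wedge \neg z$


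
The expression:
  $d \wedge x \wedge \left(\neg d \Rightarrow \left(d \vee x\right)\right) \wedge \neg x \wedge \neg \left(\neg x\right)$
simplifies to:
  $\text{False}$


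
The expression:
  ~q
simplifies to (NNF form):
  ~q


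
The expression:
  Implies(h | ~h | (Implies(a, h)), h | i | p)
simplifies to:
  h | i | p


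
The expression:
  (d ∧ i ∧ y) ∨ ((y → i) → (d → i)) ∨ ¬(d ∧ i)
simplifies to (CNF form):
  True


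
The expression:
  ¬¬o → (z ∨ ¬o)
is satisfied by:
  {z: True, o: False}
  {o: False, z: False}
  {o: True, z: True}


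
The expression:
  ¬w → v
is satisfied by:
  {v: True, w: True}
  {v: True, w: False}
  {w: True, v: False}


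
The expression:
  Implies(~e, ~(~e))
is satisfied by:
  {e: True}


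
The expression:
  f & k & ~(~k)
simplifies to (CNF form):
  f & k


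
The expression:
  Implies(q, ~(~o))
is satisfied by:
  {o: True, q: False}
  {q: False, o: False}
  {q: True, o: True}


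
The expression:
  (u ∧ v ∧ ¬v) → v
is always true.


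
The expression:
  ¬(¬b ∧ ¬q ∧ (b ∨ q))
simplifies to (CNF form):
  True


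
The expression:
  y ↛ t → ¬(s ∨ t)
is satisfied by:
  {t: True, s: False, y: False}
  {s: False, y: False, t: False}
  {y: True, t: True, s: False}
  {y: True, s: False, t: False}
  {t: True, s: True, y: False}
  {s: True, t: False, y: False}
  {y: True, s: True, t: True}


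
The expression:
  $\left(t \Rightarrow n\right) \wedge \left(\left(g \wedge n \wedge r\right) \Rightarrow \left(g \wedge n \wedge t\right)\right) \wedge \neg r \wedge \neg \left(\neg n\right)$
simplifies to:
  $n \wedge \neg r$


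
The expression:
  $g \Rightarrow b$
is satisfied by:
  {b: True, g: False}
  {g: False, b: False}
  {g: True, b: True}


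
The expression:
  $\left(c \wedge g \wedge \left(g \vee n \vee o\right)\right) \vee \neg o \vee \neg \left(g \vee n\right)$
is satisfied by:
  {c: True, g: False, o: False, n: False}
  {c: False, g: False, o: False, n: False}
  {n: True, c: True, g: False, o: False}
  {n: True, c: False, g: False, o: False}
  {c: True, g: True, n: False, o: False}
  {g: True, n: False, o: False, c: False}
  {n: True, c: True, g: True, o: False}
  {n: True, g: True, c: False, o: False}
  {c: True, o: True, n: False, g: False}
  {o: True, n: False, g: False, c: False}
  {c: True, o: True, g: True, n: False}
  {n: True, c: True, o: True, g: True}


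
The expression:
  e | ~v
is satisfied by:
  {e: True, v: False}
  {v: False, e: False}
  {v: True, e: True}


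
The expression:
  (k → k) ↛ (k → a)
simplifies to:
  k ∧ ¬a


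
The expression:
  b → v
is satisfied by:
  {v: True, b: False}
  {b: False, v: False}
  {b: True, v: True}


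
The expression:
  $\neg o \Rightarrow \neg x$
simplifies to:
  $o \vee \neg x$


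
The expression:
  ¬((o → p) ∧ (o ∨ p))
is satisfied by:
  {p: False}


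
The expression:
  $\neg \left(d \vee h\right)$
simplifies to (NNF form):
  $\neg d \wedge \neg h$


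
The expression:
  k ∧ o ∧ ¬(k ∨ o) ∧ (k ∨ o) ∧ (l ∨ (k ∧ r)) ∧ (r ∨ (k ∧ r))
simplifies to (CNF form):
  False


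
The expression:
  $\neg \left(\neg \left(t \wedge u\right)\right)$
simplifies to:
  $t \wedge u$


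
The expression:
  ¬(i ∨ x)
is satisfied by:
  {x: False, i: False}


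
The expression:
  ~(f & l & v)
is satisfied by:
  {l: False, v: False, f: False}
  {f: True, l: False, v: False}
  {v: True, l: False, f: False}
  {f: True, v: True, l: False}
  {l: True, f: False, v: False}
  {f: True, l: True, v: False}
  {v: True, l: True, f: False}
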